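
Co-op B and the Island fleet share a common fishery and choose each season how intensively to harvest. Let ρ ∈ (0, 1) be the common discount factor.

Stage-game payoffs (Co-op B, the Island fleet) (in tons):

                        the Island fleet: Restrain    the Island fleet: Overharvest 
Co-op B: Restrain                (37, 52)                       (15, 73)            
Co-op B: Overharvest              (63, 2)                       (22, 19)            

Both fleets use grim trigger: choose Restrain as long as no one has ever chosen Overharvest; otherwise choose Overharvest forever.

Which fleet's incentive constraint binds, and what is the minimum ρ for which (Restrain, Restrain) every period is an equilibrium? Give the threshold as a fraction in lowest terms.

Co-op B; ρ ≥ 26/41

Co-op B's threshold: (63−37)/(63−22) = 26/41.
the Island fleet's threshold: (73−52)/(73−19) = 7/18.
26/41 > 7/18, so Co-op B binds and ρ* = 26/41.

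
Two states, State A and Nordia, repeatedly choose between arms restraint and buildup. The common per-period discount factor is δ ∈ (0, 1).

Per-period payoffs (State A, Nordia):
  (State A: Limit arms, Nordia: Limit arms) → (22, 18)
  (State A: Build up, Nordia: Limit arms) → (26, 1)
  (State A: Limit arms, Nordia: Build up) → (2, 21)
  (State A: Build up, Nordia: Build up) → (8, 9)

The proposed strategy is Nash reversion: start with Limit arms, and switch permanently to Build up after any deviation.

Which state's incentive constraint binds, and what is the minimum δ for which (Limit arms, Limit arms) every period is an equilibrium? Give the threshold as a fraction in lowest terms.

State A's threshold: (26−22)/(26−8) = 2/9.
Nordia's threshold: (21−18)/(21−9) = 1/4.
2/9 < 1/4, so Nordia binds and δ* = 1/4.

Nordia; δ ≥ 1/4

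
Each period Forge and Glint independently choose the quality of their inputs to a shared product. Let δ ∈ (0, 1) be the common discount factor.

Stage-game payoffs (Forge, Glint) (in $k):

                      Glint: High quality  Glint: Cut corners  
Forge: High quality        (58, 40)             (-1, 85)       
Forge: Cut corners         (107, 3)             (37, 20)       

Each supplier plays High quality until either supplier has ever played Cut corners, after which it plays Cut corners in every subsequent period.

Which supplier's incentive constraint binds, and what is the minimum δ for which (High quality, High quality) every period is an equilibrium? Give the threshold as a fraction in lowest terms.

For Forge: deviation gain 107−58 = 49, per-period punishment loss 58−37 = 21. IC gives δ ≥ 49/70 = 7/10.
For Glint: gain 45, loss 20 per period, so δ ≥ 45/65 = 9/13.
The tighter constraint is Forge's, so cooperation needs δ ≥ 7/10.

Forge; δ ≥ 7/10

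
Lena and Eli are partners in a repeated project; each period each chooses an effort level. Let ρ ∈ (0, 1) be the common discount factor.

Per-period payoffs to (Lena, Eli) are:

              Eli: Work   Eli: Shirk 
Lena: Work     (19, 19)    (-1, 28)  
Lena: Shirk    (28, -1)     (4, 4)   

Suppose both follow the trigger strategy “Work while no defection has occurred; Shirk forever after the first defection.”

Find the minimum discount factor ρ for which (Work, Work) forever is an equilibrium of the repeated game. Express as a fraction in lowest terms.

One-period gain from deviating is 28 − 19 = 9. The loss is 19 − 4 = 15 in every subsequent period, with present value 15·ρ/(1−ρ).
Deviation is unprofitable when 15·ρ/(1−ρ) ≥ 9, i.e. ρ/(1−ρ) ≥ 3/5.
Equivalently ρ ≥ 9/(9+15) = 3/8.

3/8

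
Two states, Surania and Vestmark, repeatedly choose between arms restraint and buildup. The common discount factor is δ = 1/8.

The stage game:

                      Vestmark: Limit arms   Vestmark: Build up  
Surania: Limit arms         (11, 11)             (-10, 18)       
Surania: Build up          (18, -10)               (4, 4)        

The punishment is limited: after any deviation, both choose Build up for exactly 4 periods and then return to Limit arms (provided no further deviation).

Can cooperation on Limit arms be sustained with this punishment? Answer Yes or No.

No

A one-shot deviation gives 18 now, then 4 for 4 periods, then back to 11.
Gain from deviating: (18−11) today; loss: (11−4) in each of the next 4 periods.
No-deviation condition: (11−4)(δ+…+δ^4) ≥ 18−11, i.e. δ+…+δ^4 ≥ 1.
At δ = 1/8: δ+…+δ^4 = 0.1428 < 1.0000.
So cooperation is not sustainable.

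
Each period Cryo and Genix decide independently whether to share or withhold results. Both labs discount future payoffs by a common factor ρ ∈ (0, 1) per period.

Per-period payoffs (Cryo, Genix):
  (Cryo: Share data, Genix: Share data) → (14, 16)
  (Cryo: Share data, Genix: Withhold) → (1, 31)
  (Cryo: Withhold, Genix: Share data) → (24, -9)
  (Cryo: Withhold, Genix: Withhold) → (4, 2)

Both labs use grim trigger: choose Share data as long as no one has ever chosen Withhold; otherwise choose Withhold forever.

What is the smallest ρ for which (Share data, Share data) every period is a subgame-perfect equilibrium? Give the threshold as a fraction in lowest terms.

Cryo: cooperation gives 14 each period; deviation gives 24 once then 4 forever.
  14/(1−ρ) ≥ 24 + 4ρ/(1−ρ) ⇒ ρ ≥ 10/20 = 1/2.
Genix: cooperation gives 16 each period; deviation gives 31 once then 2 forever.
  ρ ≥ 15/29.
Both must hold, so the binding constraint is Genix's: ρ ≥ 15/29.

15/29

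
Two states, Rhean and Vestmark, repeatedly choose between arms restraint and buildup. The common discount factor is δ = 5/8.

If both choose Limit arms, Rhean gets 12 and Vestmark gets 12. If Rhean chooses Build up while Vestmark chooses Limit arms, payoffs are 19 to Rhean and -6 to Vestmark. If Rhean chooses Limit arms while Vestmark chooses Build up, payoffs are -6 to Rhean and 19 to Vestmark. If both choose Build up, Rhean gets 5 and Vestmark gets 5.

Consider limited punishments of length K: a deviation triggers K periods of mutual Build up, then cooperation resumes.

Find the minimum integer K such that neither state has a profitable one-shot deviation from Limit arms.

Need Σ_{k=1}^{K} δ^k ≥ (19−12)/(12−5) = 1.0000 at δ = 5/8.
At K = 1 the sum is 0.6250 < 1.0000; at K = 2 it is 1.0156 ≥ 1.0000.
So the minimum punishment length is K = 2.

2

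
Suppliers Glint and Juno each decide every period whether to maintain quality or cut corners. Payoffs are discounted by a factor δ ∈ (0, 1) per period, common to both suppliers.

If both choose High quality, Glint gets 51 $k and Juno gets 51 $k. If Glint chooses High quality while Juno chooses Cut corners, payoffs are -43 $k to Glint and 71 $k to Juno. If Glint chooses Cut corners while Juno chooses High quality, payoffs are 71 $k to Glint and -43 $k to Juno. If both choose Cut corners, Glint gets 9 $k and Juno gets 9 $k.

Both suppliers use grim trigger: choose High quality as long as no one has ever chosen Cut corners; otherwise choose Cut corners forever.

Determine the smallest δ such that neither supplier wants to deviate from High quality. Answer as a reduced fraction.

51/(1−δ) ≥ 71 + 9δ/(1−δ)
51 ≥ 71 − 62δ
δ ≥ 20/62 = 10/31.

10/31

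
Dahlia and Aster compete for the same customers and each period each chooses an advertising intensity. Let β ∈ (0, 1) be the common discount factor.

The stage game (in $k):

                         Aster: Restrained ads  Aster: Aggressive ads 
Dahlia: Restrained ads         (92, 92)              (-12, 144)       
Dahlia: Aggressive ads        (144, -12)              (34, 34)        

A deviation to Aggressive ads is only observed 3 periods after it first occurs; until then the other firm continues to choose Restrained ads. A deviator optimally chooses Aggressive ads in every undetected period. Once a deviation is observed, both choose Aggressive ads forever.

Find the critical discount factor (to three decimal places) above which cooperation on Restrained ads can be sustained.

The best deviation is to choose Aggressive ads for all 3 undetected periods, earning 144 each, then 34 forever once detected.
Deviation value: 144(1−β^3)/(1−β) + 34β^3/(1−β); cooperation value: 92/(1−β).
IC: 92 ≥ 144(1−β^3) + 34β^3 = 144 − 110β^3.
So β^3 ≥ 52/110 = 26/55, giving β ≥ (26/55)^(1/3) ≈ 0.779.

0.779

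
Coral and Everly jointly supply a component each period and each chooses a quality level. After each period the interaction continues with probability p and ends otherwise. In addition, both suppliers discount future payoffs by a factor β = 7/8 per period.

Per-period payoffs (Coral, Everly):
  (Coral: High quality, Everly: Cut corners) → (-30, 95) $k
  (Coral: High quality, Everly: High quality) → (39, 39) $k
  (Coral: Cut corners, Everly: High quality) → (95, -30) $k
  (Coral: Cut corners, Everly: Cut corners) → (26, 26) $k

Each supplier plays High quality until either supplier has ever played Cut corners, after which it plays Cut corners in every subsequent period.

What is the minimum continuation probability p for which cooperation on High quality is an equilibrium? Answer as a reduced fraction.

With continuation probability p and discount β, the effective per-period discount factor is βp.
Grim-trigger IC: βp ≥ (95−39)/(95−26) = 56/69.
So p ≥ (56/69)/(7/8) = 64/69.

64/69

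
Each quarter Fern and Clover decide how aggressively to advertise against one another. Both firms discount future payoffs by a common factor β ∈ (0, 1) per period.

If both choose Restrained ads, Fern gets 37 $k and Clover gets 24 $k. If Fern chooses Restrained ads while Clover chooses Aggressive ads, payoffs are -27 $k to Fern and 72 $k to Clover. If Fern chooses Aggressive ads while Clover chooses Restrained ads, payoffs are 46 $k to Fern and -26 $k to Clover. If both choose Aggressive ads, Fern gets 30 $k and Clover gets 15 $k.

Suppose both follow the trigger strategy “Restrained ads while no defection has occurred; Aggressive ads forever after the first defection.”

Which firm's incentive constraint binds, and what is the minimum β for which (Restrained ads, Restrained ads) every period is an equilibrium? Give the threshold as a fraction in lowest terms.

Fern's threshold: (46−37)/(46−30) = 9/16.
Clover's threshold: (72−24)/(72−15) = 16/19.
9/16 < 16/19, so Clover binds and β* = 16/19.

Clover; β ≥ 16/19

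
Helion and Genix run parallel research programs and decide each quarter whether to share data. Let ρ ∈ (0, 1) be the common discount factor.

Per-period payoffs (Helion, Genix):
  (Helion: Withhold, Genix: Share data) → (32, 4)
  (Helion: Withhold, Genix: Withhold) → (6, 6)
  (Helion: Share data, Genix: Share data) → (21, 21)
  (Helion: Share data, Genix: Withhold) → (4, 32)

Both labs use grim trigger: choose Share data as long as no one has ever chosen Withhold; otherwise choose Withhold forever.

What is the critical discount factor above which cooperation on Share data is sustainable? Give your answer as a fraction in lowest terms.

11/26

21/(1−ρ) ≥ 32 + 6ρ/(1−ρ)
21 ≥ 32 − 26ρ
ρ ≥ 11/26.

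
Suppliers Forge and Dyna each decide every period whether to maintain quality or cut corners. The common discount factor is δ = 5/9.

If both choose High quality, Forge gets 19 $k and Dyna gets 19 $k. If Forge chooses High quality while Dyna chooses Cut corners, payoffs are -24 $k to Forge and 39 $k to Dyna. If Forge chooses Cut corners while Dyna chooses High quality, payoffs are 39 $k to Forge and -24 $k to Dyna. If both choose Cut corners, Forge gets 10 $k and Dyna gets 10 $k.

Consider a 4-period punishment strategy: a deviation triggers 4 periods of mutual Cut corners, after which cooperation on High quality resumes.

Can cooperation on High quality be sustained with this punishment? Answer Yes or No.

No

IC: δ+…+δ^4 ≥ (39−19)/(19−10) = 20/9.
At δ = 5/9: partial sum = 1.1309 < 2.2222. Cooperation not sustainable.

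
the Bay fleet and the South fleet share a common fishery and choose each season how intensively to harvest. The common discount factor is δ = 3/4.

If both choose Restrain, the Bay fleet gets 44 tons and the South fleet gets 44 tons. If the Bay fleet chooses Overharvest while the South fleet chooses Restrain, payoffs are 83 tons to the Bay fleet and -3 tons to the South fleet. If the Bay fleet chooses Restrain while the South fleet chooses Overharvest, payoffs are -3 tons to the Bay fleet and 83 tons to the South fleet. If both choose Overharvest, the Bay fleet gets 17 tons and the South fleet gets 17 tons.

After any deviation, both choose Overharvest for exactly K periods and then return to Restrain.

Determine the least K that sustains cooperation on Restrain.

3

IC: δ(1−δ^K)/(1−δ) ≥ (83−44)/(44−17) = 13/9.
With δ = 3/4: need 1 − δ^K ≥ 13/9·(1−3/4)/(3/4), i.e. δ^K ≤ 0.5185.
Since (3/4)^2 = 0.5625 and (3/4)^3 = 0.4219, the smallest such K is 3.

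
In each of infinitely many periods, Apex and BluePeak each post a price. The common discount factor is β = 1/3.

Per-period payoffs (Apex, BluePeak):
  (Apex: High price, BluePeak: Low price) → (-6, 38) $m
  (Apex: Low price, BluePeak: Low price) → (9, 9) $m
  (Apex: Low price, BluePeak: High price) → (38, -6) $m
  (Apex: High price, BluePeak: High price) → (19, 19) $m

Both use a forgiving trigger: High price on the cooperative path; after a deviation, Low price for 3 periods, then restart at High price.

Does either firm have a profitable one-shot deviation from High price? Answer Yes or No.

Comparing payoff streams over the 4 periods until play realigns: cooperate → 19(1+β+…+β^3); deviate → 38 + 9(β+…+β^3).
Cooperation is sustained iff (19−9)(β+…+β^3) ≥ 38−19.
β+…+β^3 = 1/3·(1−(1/3)^3)/(1−1/3) = 0.4815, and (38−19)/(19−9) = 1.9000.
0.4815 < 1.9000, so cooperation is not sustainable.

Yes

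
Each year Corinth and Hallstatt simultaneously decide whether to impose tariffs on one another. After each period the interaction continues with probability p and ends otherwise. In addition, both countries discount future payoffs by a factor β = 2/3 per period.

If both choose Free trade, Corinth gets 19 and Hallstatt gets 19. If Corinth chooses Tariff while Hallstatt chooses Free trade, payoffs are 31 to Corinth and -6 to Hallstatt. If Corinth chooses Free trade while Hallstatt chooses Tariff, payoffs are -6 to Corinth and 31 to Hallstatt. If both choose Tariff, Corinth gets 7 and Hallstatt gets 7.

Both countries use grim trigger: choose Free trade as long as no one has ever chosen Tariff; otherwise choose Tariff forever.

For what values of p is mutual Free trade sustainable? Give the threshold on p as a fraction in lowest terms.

Expected continuation weight on next period's payoff is β·p = 2/3·p, which plays the role of the discount factor.
Cooperation requires 2/3·p ≥ (31−19)/(31−7) = 1/2, hence p ≥ 3/4.

3/4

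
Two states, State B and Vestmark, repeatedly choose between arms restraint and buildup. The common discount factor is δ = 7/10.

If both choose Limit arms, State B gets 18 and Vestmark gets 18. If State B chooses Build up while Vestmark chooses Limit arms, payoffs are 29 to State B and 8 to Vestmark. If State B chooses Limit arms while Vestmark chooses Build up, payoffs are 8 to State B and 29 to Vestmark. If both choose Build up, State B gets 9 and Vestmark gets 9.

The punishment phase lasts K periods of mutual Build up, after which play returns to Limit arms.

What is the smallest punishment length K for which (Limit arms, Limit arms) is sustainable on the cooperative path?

No profitable deviation requires (18−9)(δ+…+δ^K) ≥ 29−18, i.e. δ+…+δ^K ≥ 11/9 ≈ 1.2222.
With δ = 7/10, the partial sums are K=1: 0.7000, K=2: 1.1900, K=3: 1.5330.
K = 3 is the first length at which the sum reaches 1.2222.

3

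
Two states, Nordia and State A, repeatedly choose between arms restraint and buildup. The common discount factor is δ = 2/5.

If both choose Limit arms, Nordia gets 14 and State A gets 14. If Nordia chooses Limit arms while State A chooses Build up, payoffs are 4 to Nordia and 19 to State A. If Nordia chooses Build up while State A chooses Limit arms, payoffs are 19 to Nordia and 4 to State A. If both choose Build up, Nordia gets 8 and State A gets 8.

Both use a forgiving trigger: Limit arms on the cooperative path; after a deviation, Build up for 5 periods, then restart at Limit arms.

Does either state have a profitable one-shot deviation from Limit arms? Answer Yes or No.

Yes

A one-shot deviation gives 19 now, then 8 for 5 periods, then back to 14.
Gain from deviating: (19−14) today; loss: (14−8) in each of the next 5 periods.
No-deviation condition: (14−8)(δ+…+δ^5) ≥ 19−14, i.e. δ+…+δ^5 ≥ 5/6.
At δ = 2/5: δ+…+δ^5 = 0.6598 < 0.8333.
So cooperation is not sustainable.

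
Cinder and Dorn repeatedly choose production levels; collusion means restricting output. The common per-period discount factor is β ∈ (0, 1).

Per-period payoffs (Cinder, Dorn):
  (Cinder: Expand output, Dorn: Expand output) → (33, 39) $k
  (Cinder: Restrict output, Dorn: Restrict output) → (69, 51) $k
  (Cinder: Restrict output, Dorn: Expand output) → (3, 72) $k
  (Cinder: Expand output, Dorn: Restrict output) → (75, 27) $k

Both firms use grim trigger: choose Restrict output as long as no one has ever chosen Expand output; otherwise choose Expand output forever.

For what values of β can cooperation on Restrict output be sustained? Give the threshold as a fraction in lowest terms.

Cinder: cooperation gives 69 each period; deviation gives 75 once then 33 forever.
  69/(1−β) ≥ 75 + 33β/(1−β) ⇒ β ≥ 6/42 = 1/7.
Dorn: cooperation gives 51 each period; deviation gives 72 once then 39 forever.
  β ≥ 21/33 = 7/11.
Both must hold, so the binding constraint is Dorn's: β ≥ 7/11.

7/11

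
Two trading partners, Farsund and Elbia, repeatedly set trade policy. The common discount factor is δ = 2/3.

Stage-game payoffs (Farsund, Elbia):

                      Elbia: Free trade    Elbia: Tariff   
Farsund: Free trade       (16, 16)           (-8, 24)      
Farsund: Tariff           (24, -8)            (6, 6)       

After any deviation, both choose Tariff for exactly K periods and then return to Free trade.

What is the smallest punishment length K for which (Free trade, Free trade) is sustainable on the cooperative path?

2

Need Σ_{k=1}^{K} δ^k ≥ (24−16)/(16−6) = 0.8000 at δ = 2/3.
At K = 1 the sum is 0.6667 < 0.8000; at K = 2 it is 1.1111 ≥ 0.8000.
So the minimum punishment length is K = 2.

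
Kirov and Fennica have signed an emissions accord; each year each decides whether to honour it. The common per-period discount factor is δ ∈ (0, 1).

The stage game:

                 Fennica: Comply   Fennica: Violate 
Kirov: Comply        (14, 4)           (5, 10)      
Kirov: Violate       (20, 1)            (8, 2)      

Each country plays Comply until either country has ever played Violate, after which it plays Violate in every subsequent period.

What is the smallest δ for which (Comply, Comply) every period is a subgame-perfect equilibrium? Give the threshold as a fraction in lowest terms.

Kirov: cooperation gives 14 each period; deviation gives 20 once then 8 forever.
  14/(1−δ) ≥ 20 + 8δ/(1−δ) ⇒ δ ≥ 6/12 = 1/2.
Fennica: cooperation gives 4 each period; deviation gives 10 once then 2 forever.
  δ ≥ 6/8 = 3/4.
Both must hold, so the binding constraint is Fennica's: δ ≥ 3/4.

3/4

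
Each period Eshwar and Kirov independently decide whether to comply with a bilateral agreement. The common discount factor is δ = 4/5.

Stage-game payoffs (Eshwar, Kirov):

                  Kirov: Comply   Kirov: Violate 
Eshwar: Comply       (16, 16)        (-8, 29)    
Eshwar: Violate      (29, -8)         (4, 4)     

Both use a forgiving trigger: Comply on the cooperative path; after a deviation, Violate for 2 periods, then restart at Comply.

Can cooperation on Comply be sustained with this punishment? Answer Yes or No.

Comparing payoff streams over the 3 periods until play realigns: cooperate → 16(1+δ+…+δ^2); deviate → 29 + 4(δ+…+δ^2).
Cooperation is sustained iff (16−4)(δ+…+δ^2) ≥ 29−16.
δ+…+δ^2 = 4/5·(1−(4/5)^2)/(1−4/5) = 1.4400, and (29−16)/(16−4) = 1.0833.
1.4400 ≥ 1.0833, so cooperation is sustainable.

Yes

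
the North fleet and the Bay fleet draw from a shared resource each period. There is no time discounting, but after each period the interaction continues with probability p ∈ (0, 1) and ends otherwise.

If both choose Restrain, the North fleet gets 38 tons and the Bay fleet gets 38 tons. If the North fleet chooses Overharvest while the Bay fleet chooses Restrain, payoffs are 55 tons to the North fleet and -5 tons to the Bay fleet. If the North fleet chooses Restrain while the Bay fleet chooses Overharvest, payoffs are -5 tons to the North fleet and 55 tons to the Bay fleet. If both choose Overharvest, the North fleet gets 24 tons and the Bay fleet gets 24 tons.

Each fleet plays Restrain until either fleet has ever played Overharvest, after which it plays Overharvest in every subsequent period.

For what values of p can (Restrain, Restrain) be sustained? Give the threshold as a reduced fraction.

17/31

With no time discounting, the continuation probability p plays the role of the discount factor.
Grim-trigger IC: 38/(1−p) ≥ 55 + 24p/(1−p) ⇒ p ≥ (55−38)/(55−24) = 17/31.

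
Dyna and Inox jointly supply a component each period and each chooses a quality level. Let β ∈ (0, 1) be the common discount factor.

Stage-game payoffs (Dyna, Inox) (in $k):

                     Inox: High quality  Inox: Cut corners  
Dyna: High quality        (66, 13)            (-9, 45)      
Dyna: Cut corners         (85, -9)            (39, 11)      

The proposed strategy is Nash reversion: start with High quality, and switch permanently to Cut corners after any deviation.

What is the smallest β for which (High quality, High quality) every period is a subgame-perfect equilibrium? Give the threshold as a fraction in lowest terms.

Dyna: cooperation gives 66 each period; deviation gives 85 once then 39 forever.
  66/(1−β) ≥ 85 + 39β/(1−β) ⇒ β ≥ 19/46.
Inox: cooperation gives 13 each period; deviation gives 45 once then 11 forever.
  β ≥ 32/34 = 16/17.
Both must hold, so the binding constraint is Inox's: β ≥ 16/17.

16/17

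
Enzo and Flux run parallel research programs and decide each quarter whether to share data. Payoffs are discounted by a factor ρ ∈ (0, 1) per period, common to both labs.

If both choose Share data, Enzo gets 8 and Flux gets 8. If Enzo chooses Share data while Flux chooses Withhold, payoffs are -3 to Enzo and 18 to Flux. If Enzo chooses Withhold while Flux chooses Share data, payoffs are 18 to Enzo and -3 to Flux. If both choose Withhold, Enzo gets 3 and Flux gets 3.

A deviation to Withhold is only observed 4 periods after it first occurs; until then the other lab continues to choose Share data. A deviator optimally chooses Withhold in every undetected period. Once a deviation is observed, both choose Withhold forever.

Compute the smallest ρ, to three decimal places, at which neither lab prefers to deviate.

0.904

The best deviation is to choose Withhold for all 4 undetected periods, earning 18 each, then 3 forever once detected.
Deviation value: 18(1−ρ^4)/(1−ρ) + 3ρ^4/(1−ρ); cooperation value: 8/(1−ρ).
IC: 8 ≥ 18(1−ρ^4) + 3ρ^4 = 18 − 15ρ^4.
So ρ^4 ≥ 10/15 = 2/3, giving ρ ≥ (2/3)^(1/4) ≈ 0.904.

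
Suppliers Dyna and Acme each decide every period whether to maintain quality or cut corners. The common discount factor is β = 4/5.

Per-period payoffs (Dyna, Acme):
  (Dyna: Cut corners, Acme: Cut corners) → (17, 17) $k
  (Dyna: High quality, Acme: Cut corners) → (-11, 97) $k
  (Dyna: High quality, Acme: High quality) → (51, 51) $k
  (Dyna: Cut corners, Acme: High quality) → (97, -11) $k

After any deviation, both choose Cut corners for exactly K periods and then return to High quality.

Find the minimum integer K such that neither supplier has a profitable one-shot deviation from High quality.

2

No profitable deviation requires (51−17)(β+…+β^K) ≥ 97−51, i.e. β+…+β^K ≥ 23/17 ≈ 1.3529.
With β = 4/5, the partial sums are K=1: 0.8000, K=2: 1.4400.
K = 2 is the first length at which the sum reaches 1.3529.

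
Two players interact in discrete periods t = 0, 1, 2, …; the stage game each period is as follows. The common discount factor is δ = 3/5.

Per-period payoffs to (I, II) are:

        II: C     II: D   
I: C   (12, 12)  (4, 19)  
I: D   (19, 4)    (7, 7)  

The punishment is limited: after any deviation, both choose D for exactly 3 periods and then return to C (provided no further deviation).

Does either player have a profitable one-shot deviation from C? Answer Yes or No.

Comparing payoff streams over the 4 periods until play realigns: cooperate → 12(1+δ+…+δ^3); deviate → 19 + 7(δ+…+δ^3).
Cooperation is sustained iff (12−7)(δ+…+δ^3) ≥ 19−12.
δ+…+δ^3 = 3/5·(1−(3/5)^3)/(1−3/5) = 1.1760, and (19−12)/(12−7) = 1.4000.
1.1760 < 1.4000, so cooperation is not sustainable.

Yes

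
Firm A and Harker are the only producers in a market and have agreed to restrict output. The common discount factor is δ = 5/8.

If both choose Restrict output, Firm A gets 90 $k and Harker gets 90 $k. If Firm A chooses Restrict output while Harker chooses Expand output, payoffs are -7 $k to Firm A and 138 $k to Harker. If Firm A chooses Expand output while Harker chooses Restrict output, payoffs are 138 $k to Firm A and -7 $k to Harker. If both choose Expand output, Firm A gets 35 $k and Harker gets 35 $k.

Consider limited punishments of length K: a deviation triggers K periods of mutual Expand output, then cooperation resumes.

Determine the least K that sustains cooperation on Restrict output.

2

Need Σ_{k=1}^{K} δ^k ≥ (138−90)/(90−35) = 0.8727 at δ = 5/8.
At K = 1 the sum is 0.6250 < 0.8727; at K = 2 it is 1.0156 ≥ 0.8727.
So the minimum punishment length is K = 2.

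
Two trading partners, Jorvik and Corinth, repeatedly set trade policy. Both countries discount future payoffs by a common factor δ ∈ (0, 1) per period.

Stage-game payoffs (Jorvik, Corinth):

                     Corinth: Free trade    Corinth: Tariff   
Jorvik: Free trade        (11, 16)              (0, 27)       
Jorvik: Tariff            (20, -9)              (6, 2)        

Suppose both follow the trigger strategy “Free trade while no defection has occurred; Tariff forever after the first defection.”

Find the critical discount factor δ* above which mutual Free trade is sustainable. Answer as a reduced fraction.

Jorvik's threshold: (20−11)/(20−6) = 9/14.
Corinth's threshold: (27−16)/(27−2) = 11/25.
9/14 > 11/25, so Jorvik binds and δ* = 9/14.

9/14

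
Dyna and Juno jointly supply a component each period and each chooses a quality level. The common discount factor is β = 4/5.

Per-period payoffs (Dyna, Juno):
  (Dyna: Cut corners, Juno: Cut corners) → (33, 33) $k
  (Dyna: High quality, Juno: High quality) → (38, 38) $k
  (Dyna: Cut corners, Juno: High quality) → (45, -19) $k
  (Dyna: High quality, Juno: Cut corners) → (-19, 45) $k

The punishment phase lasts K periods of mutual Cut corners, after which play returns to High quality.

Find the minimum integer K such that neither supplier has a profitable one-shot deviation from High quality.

Need Σ_{k=1}^{K} β^k ≥ (45−38)/(38−33) = 1.4000 at β = 4/5.
At K = 1 the sum is 0.8000 < 1.4000; at K = 2 it is 1.4400 ≥ 1.4000.
So the minimum punishment length is K = 2.

2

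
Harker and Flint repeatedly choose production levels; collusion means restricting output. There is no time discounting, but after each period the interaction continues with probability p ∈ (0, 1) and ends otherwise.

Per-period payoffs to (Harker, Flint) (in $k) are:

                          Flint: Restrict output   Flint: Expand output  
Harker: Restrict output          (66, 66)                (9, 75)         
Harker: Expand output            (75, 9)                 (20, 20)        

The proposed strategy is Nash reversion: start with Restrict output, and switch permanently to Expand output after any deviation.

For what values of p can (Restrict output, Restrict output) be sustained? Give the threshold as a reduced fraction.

9/55

Expected cooperation value is 66 + p·66 + p²·66 + … = 66/(1−p); deviation gives 75 + p·20/(1−p).
66 ≥ 75(1−p) + 20p ⇒ 55p ≥ 9 ⇒ p ≥ 9/55.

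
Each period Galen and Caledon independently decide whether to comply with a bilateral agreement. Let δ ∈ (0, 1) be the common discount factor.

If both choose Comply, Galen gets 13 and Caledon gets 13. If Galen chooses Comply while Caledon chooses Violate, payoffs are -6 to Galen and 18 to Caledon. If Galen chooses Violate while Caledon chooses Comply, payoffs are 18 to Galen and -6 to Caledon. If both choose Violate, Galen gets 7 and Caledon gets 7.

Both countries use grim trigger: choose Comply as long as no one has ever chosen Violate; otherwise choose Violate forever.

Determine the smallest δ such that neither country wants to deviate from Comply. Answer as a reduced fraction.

5/11

13/(1−δ) ≥ 18 + 7δ/(1−δ)
13 ≥ 18 − 11δ
δ ≥ 5/11.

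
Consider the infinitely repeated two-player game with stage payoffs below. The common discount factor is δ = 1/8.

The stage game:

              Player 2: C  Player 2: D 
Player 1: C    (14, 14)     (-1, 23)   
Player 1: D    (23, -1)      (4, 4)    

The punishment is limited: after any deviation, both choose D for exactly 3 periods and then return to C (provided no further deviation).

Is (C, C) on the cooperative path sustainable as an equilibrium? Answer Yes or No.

No

A one-shot deviation gives 23 now, then 4 for 3 periods, then back to 14.
Gain from deviating: (23−14) today; loss: (14−4) in each of the next 3 periods.
No-deviation condition: (14−4)(δ+…+δ^3) ≥ 23−14, i.e. δ+…+δ^3 ≥ 9/10.
At δ = 1/8: δ+…+δ^3 = 0.1426 < 0.9000.
So cooperation is not sustainable.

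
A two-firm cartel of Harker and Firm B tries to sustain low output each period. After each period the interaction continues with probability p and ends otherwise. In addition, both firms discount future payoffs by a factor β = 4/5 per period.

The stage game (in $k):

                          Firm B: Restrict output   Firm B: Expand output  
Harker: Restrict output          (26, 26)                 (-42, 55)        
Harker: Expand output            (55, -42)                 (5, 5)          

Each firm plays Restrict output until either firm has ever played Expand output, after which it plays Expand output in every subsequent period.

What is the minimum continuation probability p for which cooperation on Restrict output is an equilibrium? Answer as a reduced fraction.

29/40

With continuation probability p and discount β, the effective per-period discount factor is βp.
Grim-trigger IC: βp ≥ (55−26)/(55−5) = 29/50.
So p ≥ (29/50)/(4/5) = 29/40.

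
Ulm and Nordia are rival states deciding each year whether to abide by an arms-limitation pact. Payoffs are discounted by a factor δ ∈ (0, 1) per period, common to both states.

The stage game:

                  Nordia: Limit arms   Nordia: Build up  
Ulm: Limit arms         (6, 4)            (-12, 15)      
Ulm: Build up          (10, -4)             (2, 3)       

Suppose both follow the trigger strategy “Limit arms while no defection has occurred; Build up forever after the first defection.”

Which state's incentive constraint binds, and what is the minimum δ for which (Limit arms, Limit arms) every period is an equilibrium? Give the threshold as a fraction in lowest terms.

Nordia; δ ≥ 11/12

For Ulm: deviation gain 10−6 = 4, per-period punishment loss 6−2 = 4. IC gives δ ≥ 4/8 = 1/2.
For Nordia: gain 11, loss 1 per period, so δ ≥ 11/12.
The tighter constraint is Nordia's, so cooperation needs δ ≥ 11/12.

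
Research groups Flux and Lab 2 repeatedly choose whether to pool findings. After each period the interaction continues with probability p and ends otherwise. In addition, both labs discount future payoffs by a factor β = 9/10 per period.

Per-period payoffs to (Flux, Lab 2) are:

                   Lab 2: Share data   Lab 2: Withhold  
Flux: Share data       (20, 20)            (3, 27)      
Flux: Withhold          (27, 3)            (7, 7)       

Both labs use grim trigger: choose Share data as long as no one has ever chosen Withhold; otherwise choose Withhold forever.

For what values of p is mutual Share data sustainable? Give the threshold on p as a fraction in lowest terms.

7/18

Expected continuation weight on next period's payoff is β·p = 9/10·p, which plays the role of the discount factor.
Cooperation requires 9/10·p ≥ (27−20)/(27−7) = 7/20, hence p ≥ 7/18.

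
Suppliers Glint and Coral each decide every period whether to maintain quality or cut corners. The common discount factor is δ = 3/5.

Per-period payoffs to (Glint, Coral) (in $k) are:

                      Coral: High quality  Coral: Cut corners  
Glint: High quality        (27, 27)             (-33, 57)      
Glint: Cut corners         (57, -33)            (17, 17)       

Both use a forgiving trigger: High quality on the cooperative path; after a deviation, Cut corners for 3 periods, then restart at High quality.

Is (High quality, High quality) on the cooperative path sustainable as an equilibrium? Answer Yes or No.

A one-shot deviation gives 57 now, then 17 for 3 periods, then back to 27.
Gain from deviating: (57−27) today; loss: (27−17) in each of the next 3 periods.
No-deviation condition: (27−17)(δ+…+δ^3) ≥ 57−27, i.e. δ+…+δ^3 ≥ 3.
At δ = 3/5: δ+…+δ^3 = 1.1760 < 3.0000.
So cooperation is not sustainable.

No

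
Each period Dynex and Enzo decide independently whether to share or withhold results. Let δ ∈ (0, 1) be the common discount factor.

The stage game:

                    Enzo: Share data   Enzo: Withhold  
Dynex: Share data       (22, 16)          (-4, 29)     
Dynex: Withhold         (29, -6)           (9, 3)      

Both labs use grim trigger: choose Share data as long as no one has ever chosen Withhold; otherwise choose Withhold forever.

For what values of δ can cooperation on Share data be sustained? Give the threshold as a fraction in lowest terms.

1/2

For Dynex: deviation gain 29−22 = 7, per-period punishment loss 22−9 = 13. IC gives δ ≥ 7/20.
For Enzo: gain 13, loss 13 per period, so δ ≥ 13/26 = 1/2.
The tighter constraint is Enzo's, so cooperation needs δ ≥ 1/2.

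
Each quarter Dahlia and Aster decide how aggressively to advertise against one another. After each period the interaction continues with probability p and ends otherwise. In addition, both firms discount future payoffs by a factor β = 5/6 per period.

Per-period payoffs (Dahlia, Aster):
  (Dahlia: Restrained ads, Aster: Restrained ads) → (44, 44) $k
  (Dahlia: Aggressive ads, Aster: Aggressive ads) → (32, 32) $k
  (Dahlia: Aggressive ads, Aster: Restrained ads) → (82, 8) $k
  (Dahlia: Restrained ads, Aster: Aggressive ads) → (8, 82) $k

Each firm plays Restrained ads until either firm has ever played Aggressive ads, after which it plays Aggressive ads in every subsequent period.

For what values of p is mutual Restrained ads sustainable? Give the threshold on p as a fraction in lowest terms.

114/125

Expected continuation weight on next period's payoff is β·p = 5/6·p, which plays the role of the discount factor.
Cooperation requires 5/6·p ≥ (82−44)/(82−32) = 19/25, hence p ≥ 114/125.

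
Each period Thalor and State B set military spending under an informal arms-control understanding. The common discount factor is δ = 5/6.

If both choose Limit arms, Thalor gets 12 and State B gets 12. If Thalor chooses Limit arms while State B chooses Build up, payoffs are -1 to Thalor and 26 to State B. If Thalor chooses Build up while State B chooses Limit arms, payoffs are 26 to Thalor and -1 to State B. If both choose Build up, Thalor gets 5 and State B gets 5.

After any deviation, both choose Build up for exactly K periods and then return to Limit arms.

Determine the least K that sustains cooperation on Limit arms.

3

Need Σ_{k=1}^{K} δ^k ≥ (26−12)/(12−5) = 2.0000 at δ = 5/6.
At K = 2 the sum is 1.5278 < 2.0000; at K = 3 it is 2.1065 ≥ 2.0000.
So the minimum punishment length is K = 3.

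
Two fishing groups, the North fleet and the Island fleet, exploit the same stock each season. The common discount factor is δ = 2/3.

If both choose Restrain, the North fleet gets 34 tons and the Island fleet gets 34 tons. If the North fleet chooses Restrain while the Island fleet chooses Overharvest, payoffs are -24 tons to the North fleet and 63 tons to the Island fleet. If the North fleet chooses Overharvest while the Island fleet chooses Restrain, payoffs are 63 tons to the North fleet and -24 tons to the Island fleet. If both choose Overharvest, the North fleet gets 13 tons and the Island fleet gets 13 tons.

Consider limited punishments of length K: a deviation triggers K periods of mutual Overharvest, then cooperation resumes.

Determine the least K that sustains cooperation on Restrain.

3

No profitable deviation requires (34−13)(δ+…+δ^K) ≥ 63−34, i.e. δ+…+δ^K ≥ 29/21 ≈ 1.3810.
With δ = 2/3, the partial sums are K=1: 0.6667, K=2: 1.1111, K=3: 1.4074.
K = 3 is the first length at which the sum reaches 1.3810.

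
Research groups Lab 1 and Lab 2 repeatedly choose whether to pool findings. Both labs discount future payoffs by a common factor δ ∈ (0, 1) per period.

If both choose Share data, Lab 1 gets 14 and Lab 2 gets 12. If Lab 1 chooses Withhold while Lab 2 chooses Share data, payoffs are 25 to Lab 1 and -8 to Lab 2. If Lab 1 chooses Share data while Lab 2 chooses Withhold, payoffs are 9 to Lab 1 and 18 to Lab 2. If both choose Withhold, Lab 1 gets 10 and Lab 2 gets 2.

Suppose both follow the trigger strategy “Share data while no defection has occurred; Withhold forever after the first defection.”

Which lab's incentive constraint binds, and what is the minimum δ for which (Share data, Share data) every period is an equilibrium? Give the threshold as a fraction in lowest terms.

Lab 1's threshold: (25−14)/(25−10) = 11/15.
Lab 2's threshold: (18−12)/(18−2) = 3/8.
11/15 > 3/8, so Lab 1 binds and δ* = 11/15.

Lab 1; δ ≥ 11/15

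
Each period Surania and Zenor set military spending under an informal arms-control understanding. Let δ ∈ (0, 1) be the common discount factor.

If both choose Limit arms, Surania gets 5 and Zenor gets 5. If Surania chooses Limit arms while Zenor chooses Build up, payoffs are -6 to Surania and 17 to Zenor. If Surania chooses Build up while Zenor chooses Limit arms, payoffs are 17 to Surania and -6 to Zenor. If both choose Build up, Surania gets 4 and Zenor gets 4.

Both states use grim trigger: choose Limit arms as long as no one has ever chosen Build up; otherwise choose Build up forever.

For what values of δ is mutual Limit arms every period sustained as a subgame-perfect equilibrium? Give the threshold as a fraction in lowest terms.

Under grim trigger the critical discount factor is (T−C)/(T−P) with T = 17, C = 5, P = 4.
δ* = (17−5)/(17−4) = 12/13.

12/13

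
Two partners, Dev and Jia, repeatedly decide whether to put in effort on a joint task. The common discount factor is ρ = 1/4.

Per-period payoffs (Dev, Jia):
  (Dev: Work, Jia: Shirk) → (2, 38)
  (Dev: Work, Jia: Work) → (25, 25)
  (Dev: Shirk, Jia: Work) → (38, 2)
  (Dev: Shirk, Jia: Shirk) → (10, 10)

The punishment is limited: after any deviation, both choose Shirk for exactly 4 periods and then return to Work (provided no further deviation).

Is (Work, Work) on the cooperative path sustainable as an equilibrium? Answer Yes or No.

No

A one-shot deviation gives 38 now, then 10 for 4 periods, then back to 25.
Gain from deviating: (38−25) today; loss: (25−10) in each of the next 4 periods.
No-deviation condition: (25−10)(ρ+…+ρ^4) ≥ 38−25, i.e. ρ+…+ρ^4 ≥ 13/15.
At ρ = 1/4: ρ+…+ρ^4 = 0.3320 < 0.8667.
So cooperation is not sustainable.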